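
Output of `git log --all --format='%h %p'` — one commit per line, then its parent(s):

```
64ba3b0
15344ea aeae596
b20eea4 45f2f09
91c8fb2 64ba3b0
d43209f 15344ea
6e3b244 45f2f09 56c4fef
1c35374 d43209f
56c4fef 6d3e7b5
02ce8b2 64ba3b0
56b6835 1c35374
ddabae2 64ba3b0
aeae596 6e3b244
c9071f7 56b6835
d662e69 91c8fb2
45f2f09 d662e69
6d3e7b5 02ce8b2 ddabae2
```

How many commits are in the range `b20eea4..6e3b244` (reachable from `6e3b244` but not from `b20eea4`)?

Reachable from 6e3b244: {02ce8b2, 45f2f09, 56c4fef, 64ba3b0, 6d3e7b5, 6e3b244, 91c8fb2, d662e69, ddabae2}.
Reachable from b20eea4: {45f2f09, 64ba3b0, 91c8fb2, b20eea4, d662e69}.
In 6e3b244's history but not b20eea4's: {02ce8b2, 56c4fef, 6d3e7b5, 6e3b244, ddabae2} — 5 commits.

5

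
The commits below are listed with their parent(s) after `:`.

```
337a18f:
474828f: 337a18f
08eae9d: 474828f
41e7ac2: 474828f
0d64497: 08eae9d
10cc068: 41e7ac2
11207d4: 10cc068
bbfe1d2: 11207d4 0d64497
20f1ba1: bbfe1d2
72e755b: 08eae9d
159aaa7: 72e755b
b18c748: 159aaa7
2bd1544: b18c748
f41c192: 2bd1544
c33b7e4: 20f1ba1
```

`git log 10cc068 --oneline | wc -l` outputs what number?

4

Walking parent pointers from 10cc068: reachable set = {10cc068, 337a18f, 41e7ac2, 474828f}.
That is 4 commits.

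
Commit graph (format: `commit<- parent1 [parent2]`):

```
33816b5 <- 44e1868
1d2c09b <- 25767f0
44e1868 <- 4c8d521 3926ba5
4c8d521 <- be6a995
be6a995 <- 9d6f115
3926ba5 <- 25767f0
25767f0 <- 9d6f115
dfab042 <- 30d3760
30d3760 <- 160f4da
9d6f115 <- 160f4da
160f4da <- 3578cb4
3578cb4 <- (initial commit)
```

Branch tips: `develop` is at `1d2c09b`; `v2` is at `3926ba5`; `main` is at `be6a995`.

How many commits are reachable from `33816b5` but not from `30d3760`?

7

Reachable from 33816b5: {160f4da, 25767f0, 33816b5, 3578cb4, 3926ba5, 44e1868, 4c8d521, 9d6f115, be6a995}.
Reachable from 30d3760: {160f4da, 30d3760, 3578cb4}.
In 33816b5's history but not 30d3760's: {25767f0, 33816b5, 3926ba5, 44e1868, 4c8d521, 9d6f115, be6a995} — 7 commits.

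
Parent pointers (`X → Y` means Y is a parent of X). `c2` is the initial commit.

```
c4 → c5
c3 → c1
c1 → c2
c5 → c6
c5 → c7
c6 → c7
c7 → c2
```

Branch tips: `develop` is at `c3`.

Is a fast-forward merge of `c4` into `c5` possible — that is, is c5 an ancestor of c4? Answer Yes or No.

Yes

A fast-forward from c5 to c4 is possible iff c5 is an ancestor of c4.
Ancestors of c4: {c2, c4, c5, c6, c7}.
c5 is among them, so fast-forward is possible.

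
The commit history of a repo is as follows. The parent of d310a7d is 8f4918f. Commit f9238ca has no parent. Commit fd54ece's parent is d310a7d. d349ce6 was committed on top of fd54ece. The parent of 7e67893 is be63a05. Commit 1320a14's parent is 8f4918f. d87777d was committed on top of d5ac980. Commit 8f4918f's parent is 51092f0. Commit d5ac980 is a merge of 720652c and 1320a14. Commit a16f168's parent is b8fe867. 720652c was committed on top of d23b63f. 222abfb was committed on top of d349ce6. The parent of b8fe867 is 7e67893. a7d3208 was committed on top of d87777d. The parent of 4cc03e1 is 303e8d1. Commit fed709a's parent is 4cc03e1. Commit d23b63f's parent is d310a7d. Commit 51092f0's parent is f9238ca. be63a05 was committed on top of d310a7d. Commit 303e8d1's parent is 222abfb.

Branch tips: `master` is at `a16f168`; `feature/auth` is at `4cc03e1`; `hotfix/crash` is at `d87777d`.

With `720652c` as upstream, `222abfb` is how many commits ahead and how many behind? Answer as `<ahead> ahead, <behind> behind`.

Reachable from 222abfb: {222abfb, 51092f0, 8f4918f, d310a7d, d349ce6, f9238ca, fd54ece}.
Reachable from 720652c: {51092f0, 720652c, 8f4918f, d23b63f, d310a7d, f9238ca}.
Only in 222abfb's history (ahead): {222abfb, d349ce6, fd54ece} — 3.
Only in 720652c's history (behind): {720652c, d23b63f} — 2.

3 ahead, 2 behind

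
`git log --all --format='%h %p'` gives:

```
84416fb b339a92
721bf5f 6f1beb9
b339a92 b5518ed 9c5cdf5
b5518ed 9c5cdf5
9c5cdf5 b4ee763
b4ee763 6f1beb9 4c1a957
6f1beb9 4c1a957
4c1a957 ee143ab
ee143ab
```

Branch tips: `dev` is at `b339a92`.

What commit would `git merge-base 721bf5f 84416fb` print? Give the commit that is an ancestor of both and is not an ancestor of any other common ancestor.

6f1beb9

Ancestors of 721bf5f: {4c1a957, 6f1beb9, 721bf5f, ee143ab}.
Ancestors of 84416fb: {4c1a957, 6f1beb9, 84416fb, 9c5cdf5, b339a92, b4ee763, b5518ed, ee143ab}.
Common ancestors: {4c1a957, 6f1beb9, ee143ab}.
Among these, 6f1beb9 is not an ancestor of any other common ancestor — it is the merge base.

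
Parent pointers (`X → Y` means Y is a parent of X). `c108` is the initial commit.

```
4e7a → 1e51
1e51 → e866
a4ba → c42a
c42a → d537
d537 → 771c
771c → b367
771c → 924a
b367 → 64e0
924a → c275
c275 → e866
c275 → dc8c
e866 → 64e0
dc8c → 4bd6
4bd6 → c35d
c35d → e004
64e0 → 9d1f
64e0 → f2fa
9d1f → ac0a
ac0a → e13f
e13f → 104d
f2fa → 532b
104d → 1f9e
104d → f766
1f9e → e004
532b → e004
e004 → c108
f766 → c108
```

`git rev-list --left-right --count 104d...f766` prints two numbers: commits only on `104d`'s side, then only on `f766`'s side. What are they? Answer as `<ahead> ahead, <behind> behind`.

3 ahead, 0 behind

Reachable from 104d: {104d, 1f9e, c108, e004, f766}.
Reachable from f766: {c108, f766}.
Only in 104d's history (ahead): {104d, 1f9e, e004} — 3.
Only in f766's history (behind): {} — 0.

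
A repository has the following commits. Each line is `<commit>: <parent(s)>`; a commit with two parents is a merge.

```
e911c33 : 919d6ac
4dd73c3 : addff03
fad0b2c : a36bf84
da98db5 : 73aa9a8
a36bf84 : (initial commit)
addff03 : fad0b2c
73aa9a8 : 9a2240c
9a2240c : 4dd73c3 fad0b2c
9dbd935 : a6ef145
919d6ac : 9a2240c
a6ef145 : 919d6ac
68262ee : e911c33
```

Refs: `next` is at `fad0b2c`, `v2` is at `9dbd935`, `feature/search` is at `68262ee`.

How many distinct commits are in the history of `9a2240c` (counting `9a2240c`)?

Walking parent pointers from 9a2240c: reachable set = {4dd73c3, 9a2240c, a36bf84, addff03, fad0b2c}.
That is 5 commits.

5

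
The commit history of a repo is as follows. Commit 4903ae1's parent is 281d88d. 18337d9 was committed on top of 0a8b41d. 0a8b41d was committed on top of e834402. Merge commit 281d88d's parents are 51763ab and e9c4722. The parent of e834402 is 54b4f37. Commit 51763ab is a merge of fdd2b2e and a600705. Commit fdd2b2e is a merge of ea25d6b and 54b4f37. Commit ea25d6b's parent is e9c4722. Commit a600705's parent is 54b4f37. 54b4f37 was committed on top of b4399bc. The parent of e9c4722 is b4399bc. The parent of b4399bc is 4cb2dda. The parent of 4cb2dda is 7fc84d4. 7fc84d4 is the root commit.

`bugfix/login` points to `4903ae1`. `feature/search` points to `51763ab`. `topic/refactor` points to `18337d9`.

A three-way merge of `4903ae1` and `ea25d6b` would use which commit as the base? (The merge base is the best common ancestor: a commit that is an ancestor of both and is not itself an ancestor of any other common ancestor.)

ea25d6b

Ancestors of 4903ae1: {281d88d, 4903ae1, 4cb2dda, 51763ab, 54b4f37, 7fc84d4, a600705, b4399bc, e9c4722, ea25d6b, fdd2b2e}.
Ancestors of ea25d6b: {4cb2dda, 7fc84d4, b4399bc, e9c4722, ea25d6b}.
Common ancestors: {4cb2dda, 7fc84d4, b4399bc, e9c4722, ea25d6b}.
Among these, ea25d6b is not an ancestor of any other common ancestor — it is the merge base.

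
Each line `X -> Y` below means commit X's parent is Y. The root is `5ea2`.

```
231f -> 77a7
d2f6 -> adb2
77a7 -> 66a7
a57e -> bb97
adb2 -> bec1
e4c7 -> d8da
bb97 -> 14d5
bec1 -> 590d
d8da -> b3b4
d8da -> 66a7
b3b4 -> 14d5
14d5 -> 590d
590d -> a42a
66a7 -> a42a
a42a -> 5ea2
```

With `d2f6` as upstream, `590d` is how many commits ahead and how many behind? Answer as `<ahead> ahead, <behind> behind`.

0 ahead, 3 behind

Reachable from 590d: {590d, 5ea2, a42a}.
Reachable from d2f6: {590d, 5ea2, a42a, adb2, bec1, d2f6}.
Only in 590d's history (ahead): {} — 0.
Only in d2f6's history (behind): {adb2, bec1, d2f6} — 3.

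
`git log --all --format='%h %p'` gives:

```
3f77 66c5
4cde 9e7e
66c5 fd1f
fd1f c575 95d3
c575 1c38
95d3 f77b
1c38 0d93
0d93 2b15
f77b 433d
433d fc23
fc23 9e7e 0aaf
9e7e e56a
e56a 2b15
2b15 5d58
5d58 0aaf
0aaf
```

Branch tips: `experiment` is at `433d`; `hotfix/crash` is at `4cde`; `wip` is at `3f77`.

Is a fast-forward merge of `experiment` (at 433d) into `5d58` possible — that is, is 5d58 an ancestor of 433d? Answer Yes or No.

Yes

A fast-forward from 5d58 to 433d is possible iff 5d58 is an ancestor of 433d.
Ancestors of 433d: {0aaf, 2b15, 433d, 5d58, 9e7e, e56a, fc23}.
5d58 is among them, so fast-forward is possible.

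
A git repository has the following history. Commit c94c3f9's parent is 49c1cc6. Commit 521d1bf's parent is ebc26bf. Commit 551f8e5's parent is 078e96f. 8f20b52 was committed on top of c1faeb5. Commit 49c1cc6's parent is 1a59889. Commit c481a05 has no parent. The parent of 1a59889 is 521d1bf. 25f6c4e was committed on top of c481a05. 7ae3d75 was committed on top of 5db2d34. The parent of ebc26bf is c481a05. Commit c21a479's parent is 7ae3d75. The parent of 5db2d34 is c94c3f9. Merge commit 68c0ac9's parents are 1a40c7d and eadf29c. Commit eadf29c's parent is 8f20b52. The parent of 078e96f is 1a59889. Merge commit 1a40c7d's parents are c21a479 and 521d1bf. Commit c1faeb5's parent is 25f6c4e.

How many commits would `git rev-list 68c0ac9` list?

Walking parent pointers from 68c0ac9: reachable set = {1a40c7d, 1a59889, 25f6c4e, 49c1cc6, 521d1bf, 5db2d34, 68c0ac9, 7ae3d75, 8f20b52, c1faeb5, c21a479, c481a05, c94c3f9, eadf29c, ebc26bf}.
That is 15 commits.

15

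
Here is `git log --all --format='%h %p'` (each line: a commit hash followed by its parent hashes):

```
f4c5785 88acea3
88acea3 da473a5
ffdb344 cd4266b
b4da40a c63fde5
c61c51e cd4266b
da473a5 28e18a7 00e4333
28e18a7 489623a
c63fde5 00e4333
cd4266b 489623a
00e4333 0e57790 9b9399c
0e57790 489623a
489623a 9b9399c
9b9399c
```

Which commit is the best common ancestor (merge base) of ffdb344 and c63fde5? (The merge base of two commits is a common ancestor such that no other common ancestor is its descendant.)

Ancestors of ffdb344: {489623a, 9b9399c, cd4266b, ffdb344}.
Ancestors of c63fde5: {00e4333, 0e57790, 489623a, 9b9399c, c63fde5}.
Common ancestors: {489623a, 9b9399c}.
Among these, 489623a is not an ancestor of any other common ancestor — it is the merge base.

489623a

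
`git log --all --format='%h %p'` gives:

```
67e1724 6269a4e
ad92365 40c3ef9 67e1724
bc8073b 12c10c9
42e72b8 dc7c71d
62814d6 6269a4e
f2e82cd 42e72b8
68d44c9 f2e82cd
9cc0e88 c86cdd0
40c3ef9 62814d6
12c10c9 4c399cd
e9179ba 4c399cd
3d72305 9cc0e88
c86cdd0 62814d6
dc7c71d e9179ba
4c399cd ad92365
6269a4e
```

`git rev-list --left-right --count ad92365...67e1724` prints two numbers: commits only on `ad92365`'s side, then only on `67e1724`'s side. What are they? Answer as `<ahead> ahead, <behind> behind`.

Reachable from ad92365: {40c3ef9, 6269a4e, 62814d6, 67e1724, ad92365}.
Reachable from 67e1724: {6269a4e, 67e1724}.
Only in ad92365's history (ahead): {40c3ef9, 62814d6, ad92365} — 3.
Only in 67e1724's history (behind): {} — 0.

3 ahead, 0 behind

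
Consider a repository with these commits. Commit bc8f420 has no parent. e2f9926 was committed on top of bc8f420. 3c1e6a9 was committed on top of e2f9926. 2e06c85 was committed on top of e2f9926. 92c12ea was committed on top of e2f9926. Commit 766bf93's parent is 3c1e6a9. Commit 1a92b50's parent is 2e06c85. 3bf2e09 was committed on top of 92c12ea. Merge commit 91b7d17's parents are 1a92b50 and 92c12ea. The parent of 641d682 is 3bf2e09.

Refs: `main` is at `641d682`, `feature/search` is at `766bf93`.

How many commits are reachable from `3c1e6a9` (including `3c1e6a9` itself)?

Walking parent pointers from 3c1e6a9: reachable set = {3c1e6a9, bc8f420, e2f9926}.
That is 3 commits.

3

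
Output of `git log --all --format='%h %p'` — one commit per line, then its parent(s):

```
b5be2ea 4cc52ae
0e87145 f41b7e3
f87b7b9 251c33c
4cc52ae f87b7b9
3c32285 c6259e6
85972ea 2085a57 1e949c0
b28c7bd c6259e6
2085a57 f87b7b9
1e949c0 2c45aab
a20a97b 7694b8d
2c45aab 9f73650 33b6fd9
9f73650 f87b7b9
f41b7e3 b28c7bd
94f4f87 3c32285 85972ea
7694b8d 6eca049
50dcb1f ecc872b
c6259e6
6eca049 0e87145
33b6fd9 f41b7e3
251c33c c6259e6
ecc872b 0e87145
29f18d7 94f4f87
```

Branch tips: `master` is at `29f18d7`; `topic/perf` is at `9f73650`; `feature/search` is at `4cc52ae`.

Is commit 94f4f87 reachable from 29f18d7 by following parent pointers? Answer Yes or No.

Ancestors of 29f18d7 (commits reachable by following parents): {1e949c0, 2085a57, 251c33c, 29f18d7, 2c45aab, 33b6fd9, 3c32285, 85972ea, 94f4f87, 9f73650, b28c7bd, c6259e6, f41b7e3, f87b7b9}.
94f4f87 is in that set, so it is an ancestor of 29f18d7.

Yes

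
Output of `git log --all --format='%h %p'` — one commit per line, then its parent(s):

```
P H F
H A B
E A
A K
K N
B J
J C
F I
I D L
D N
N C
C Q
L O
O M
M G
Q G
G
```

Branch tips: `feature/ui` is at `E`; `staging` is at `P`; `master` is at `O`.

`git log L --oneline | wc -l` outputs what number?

Walking parent pointers from L: reachable set = {G, L, M, O}.
That is 4 commits.

4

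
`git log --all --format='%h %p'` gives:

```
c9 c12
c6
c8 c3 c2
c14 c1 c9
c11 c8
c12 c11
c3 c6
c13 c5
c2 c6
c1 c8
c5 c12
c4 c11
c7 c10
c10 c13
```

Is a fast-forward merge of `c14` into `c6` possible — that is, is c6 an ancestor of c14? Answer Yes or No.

Yes

A fast-forward from c6 to c14 is possible iff c6 is an ancestor of c14.
Ancestors of c14: {c1, c11, c12, c14, c2, c3, c6, c8, c9}.
c6 is among them, so fast-forward is possible.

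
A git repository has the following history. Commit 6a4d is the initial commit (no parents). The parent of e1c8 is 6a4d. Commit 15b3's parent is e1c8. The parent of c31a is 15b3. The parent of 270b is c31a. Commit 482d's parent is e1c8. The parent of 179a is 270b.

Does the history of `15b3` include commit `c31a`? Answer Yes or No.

Ancestors of 15b3: {15b3, 6a4d, e1c8}.
c31a is not in that set, so it is not an ancestor of 15b3.

No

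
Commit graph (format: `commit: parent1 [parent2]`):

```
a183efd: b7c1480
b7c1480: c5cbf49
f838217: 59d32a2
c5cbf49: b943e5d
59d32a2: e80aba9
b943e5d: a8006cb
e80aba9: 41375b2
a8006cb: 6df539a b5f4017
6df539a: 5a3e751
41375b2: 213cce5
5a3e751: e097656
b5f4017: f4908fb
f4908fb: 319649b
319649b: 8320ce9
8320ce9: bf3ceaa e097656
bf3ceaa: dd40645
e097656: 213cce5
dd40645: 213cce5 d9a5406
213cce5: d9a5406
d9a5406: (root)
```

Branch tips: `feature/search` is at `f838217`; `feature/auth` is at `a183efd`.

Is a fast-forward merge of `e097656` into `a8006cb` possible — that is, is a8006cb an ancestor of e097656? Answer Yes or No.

No

A fast-forward from a8006cb to e097656 is possible iff a8006cb is an ancestor of e097656.
Ancestors of e097656: {213cce5, d9a5406, e097656}.
a8006cb is not among them, so fast-forward is not possible.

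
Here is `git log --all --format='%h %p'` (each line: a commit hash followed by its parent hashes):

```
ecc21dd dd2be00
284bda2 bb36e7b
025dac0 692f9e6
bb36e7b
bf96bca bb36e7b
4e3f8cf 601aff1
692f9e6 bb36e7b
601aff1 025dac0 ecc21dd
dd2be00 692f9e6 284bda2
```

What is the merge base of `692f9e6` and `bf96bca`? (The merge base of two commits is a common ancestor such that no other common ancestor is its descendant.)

bb36e7b

Ancestors of 692f9e6: {692f9e6, bb36e7b}.
Ancestors of bf96bca: {bb36e7b, bf96bca}.
Common ancestors: {bb36e7b}.
The only common ancestor is bb36e7b, so it is the merge base.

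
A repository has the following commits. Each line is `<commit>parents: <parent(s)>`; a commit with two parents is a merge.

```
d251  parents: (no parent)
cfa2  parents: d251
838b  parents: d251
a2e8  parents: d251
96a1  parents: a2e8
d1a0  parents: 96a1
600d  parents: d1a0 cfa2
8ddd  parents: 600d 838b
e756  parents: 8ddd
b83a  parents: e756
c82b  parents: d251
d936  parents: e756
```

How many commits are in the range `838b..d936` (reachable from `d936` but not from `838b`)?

8

Reachable from d936: {600d, 838b, 8ddd, 96a1, a2e8, cfa2, d1a0, d251, d936, e756}.
Reachable from 838b: {838b, d251}.
In d936's history but not 838b's: {600d, 8ddd, 96a1, a2e8, cfa2, d1a0, d936, e756} — 8 commits.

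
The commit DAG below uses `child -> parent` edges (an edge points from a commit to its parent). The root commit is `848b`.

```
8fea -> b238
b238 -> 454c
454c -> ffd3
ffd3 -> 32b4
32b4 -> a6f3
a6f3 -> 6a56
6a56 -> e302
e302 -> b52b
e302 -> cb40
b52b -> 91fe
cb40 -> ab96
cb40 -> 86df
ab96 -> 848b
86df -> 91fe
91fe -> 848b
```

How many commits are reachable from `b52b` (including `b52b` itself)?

3

Walking parent pointers from b52b: reachable set = {848b, 91fe, b52b}.
That is 3 commits.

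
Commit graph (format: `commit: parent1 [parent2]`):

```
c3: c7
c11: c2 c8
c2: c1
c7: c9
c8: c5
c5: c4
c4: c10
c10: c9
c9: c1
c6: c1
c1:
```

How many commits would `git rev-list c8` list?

6

Walking parent pointers from c8: reachable set = {c1, c10, c4, c5, c8, c9}.
That is 6 commits.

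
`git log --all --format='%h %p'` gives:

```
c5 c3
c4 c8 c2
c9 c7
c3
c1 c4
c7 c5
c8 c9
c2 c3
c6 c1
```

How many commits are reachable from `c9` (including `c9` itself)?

Walking parent pointers from c9: reachable set = {c3, c5, c7, c9}.
That is 4 commits.

4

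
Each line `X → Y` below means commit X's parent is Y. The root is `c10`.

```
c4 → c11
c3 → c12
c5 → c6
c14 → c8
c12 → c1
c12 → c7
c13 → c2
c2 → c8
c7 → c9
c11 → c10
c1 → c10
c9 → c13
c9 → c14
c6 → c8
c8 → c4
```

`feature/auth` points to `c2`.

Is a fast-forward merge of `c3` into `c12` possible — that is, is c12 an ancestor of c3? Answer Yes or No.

A fast-forward from c12 to c3 is possible iff c12 is an ancestor of c3.
Ancestors of c3: {c1, c10, c11, c12, c13, c14, c2, c3, c4, c7, c8, c9}.
c12 is among them, so fast-forward is possible.

Yes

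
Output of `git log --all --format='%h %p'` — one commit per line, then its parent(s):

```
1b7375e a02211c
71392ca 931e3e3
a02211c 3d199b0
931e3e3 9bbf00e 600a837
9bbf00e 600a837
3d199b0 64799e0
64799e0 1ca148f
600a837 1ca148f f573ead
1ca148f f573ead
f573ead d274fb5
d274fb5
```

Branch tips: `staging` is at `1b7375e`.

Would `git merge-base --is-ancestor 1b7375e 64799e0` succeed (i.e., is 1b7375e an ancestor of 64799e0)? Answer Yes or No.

Ancestors of 64799e0: {1ca148f, 64799e0, d274fb5, f573ead}.
1b7375e is not in that set, so it is not an ancestor of 64799e0.

No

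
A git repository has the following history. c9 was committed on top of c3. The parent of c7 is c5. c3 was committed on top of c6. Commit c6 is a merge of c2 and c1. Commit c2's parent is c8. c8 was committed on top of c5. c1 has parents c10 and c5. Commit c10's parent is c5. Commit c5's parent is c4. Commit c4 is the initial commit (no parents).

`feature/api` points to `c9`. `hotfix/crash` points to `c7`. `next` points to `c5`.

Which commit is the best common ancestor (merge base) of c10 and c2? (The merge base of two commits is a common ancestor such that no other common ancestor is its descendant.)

c5

Ancestors of c10: {c10, c4, c5}.
Ancestors of c2: {c2, c4, c5, c8}.
Common ancestors: {c4, c5}.
Among these, c5 is not an ancestor of any other common ancestor — it is the merge base.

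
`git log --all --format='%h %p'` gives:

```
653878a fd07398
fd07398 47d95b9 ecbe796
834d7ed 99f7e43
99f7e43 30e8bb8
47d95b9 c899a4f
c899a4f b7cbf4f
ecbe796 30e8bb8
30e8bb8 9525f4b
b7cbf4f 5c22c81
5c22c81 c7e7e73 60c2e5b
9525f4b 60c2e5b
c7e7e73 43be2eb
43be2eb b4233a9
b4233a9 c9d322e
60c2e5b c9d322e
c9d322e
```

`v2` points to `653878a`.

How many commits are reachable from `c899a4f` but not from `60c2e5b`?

6

Reachable from c899a4f: {43be2eb, 5c22c81, 60c2e5b, b4233a9, b7cbf4f, c7e7e73, c899a4f, c9d322e}.
Reachable from 60c2e5b: {60c2e5b, c9d322e}.
In c899a4f's history but not 60c2e5b's: {43be2eb, 5c22c81, b4233a9, b7cbf4f, c7e7e73, c899a4f} — 6 commits.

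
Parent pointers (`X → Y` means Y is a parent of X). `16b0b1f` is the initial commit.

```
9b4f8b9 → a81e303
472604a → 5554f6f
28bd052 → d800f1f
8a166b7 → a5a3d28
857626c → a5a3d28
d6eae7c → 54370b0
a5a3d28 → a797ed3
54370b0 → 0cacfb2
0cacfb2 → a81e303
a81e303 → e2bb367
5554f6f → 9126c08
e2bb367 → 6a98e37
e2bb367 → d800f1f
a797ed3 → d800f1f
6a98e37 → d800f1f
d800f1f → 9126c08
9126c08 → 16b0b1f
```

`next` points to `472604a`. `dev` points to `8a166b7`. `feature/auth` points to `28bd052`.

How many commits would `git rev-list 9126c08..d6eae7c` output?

Reachable from d6eae7c: {0cacfb2, 16b0b1f, 54370b0, 6a98e37, 9126c08, a81e303, d6eae7c, d800f1f, e2bb367}.
Reachable from 9126c08: {16b0b1f, 9126c08}.
In d6eae7c's history but not 9126c08's: {0cacfb2, 54370b0, 6a98e37, a81e303, d6eae7c, d800f1f, e2bb367} — 7 commits.

7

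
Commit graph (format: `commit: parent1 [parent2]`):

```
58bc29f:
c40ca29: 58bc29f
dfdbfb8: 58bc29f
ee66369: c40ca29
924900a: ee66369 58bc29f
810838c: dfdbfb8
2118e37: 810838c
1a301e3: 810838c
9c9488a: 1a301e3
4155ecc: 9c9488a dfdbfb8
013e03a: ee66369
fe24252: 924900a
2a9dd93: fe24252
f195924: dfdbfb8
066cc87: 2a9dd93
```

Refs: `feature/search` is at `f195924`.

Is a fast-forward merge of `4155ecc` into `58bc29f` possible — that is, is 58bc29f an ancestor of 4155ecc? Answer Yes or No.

A fast-forward from 58bc29f to 4155ecc is possible iff 58bc29f is an ancestor of 4155ecc.
Ancestors of 4155ecc: {1a301e3, 4155ecc, 58bc29f, 810838c, 9c9488a, dfdbfb8}.
58bc29f is among them, so fast-forward is possible.

Yes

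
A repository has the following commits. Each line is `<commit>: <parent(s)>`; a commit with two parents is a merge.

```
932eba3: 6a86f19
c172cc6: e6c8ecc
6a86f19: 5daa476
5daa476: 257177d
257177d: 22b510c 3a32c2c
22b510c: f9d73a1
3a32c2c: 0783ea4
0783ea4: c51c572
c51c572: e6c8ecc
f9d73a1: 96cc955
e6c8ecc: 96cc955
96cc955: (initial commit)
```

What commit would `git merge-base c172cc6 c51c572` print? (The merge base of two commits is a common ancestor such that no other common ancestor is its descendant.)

Ancestors of c172cc6: {96cc955, c172cc6, e6c8ecc}.
Ancestors of c51c572: {96cc955, c51c572, e6c8ecc}.
Common ancestors: {96cc955, e6c8ecc}.
Among these, e6c8ecc is not an ancestor of any other common ancestor — it is the merge base.

e6c8ecc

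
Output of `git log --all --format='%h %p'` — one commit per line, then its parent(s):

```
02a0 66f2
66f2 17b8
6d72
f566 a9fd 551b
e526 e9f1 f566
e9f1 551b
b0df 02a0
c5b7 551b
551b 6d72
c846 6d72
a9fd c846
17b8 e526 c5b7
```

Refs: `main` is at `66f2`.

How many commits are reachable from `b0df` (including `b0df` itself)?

12

Walking parent pointers from b0df: reachable set = {02a0, 17b8, 551b, 66f2, 6d72, a9fd, b0df, c5b7, c846, e526, e9f1, f566}.
That is 12 commits.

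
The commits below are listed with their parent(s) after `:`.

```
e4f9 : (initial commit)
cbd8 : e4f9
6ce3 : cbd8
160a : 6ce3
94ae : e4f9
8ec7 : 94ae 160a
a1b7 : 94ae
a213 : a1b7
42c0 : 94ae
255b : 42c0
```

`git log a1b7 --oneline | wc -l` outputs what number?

3

Walking parent pointers from a1b7: reachable set = {94ae, a1b7, e4f9}.
That is 3 commits.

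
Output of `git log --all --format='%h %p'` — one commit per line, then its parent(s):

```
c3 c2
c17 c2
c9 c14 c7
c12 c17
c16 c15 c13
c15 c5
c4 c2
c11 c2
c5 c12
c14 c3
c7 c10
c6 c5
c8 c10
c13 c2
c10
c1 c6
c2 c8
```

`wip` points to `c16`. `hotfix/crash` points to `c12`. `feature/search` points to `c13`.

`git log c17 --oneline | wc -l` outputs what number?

4

Walking parent pointers from c17: reachable set = {c10, c17, c2, c8}.
That is 4 commits.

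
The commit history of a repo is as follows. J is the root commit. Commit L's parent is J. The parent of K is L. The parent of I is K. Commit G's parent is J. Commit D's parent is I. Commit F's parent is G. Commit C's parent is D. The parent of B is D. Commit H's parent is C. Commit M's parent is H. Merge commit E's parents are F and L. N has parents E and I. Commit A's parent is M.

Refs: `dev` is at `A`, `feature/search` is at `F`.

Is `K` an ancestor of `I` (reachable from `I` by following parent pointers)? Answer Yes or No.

Ancestors of I (commits reachable by following parents): {I, J, K, L}.
K is in that set, so it is an ancestor of I.

Yes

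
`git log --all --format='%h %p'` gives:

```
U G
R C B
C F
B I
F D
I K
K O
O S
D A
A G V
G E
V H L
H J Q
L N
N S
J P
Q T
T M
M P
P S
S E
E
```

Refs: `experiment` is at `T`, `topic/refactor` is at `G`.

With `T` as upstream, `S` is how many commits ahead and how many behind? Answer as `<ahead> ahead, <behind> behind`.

Reachable from S: {E, S}.
Reachable from T: {E, M, P, S, T}.
Only in S's history (ahead): {} — 0.
Only in T's history (behind): {M, P, T} — 3.

0 ahead, 3 behind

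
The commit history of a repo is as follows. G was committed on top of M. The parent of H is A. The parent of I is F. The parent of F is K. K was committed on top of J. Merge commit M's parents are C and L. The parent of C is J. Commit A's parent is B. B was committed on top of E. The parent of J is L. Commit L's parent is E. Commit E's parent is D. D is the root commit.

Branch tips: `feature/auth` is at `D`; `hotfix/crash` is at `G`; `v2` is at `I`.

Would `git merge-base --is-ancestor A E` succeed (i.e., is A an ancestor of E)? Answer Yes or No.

No

Ancestors of E: {D, E}.
A is not in that set, so it is not an ancestor of E.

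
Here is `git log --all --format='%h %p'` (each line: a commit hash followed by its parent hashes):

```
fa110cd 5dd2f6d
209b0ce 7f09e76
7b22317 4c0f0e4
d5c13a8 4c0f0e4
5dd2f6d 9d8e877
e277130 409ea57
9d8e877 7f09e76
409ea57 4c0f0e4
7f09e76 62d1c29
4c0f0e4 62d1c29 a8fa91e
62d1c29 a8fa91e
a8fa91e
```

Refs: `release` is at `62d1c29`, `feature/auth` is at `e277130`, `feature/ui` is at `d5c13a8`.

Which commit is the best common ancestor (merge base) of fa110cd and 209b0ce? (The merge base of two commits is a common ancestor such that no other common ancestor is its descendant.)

Ancestors of fa110cd: {5dd2f6d, 62d1c29, 7f09e76, 9d8e877, a8fa91e, fa110cd}.
Ancestors of 209b0ce: {209b0ce, 62d1c29, 7f09e76, a8fa91e}.
Common ancestors: {62d1c29, 7f09e76, a8fa91e}.
Among these, 7f09e76 is not an ancestor of any other common ancestor — it is the merge base.

7f09e76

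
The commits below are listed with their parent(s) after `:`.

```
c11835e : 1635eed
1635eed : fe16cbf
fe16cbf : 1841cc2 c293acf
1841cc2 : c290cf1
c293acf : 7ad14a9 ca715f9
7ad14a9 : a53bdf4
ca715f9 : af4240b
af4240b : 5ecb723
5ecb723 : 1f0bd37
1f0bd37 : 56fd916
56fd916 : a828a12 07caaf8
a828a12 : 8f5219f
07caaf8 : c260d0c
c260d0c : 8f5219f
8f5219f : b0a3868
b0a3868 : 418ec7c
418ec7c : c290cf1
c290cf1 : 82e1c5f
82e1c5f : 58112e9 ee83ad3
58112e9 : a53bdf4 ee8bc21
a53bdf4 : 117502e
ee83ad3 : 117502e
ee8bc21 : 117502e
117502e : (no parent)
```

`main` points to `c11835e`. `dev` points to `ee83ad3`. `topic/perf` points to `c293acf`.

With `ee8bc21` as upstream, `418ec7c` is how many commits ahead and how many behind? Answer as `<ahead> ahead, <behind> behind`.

Reachable from 418ec7c: {117502e, 418ec7c, 58112e9, 82e1c5f, a53bdf4, c290cf1, ee83ad3, ee8bc21}.
Reachable from ee8bc21: {117502e, ee8bc21}.
Only in 418ec7c's history (ahead): {418ec7c, 58112e9, 82e1c5f, a53bdf4, c290cf1, ee83ad3} — 6.
Only in ee8bc21's history (behind): {} — 0.

6 ahead, 0 behind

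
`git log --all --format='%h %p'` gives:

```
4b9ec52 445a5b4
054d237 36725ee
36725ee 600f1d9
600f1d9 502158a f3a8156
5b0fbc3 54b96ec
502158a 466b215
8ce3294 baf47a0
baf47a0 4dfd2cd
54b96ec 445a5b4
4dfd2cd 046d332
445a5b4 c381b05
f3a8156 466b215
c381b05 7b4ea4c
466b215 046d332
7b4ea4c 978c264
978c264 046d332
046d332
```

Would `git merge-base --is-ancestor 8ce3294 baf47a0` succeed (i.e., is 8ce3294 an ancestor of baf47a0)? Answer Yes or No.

No

Ancestors of baf47a0: {046d332, 4dfd2cd, baf47a0}.
8ce3294 is not in that set, so it is not an ancestor of baf47a0.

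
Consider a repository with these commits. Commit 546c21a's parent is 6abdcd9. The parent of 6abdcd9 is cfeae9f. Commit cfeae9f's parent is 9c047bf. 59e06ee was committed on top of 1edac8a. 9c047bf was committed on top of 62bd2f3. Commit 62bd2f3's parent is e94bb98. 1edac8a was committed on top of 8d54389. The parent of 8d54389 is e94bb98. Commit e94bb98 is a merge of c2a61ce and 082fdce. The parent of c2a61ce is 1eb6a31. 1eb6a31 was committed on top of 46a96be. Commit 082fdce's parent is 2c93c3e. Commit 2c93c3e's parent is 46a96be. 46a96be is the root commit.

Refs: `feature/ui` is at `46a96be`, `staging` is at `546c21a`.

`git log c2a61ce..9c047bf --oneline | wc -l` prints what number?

5

Reachable from 9c047bf: {082fdce, 1eb6a31, 2c93c3e, 46a96be, 62bd2f3, 9c047bf, c2a61ce, e94bb98}.
Reachable from c2a61ce: {1eb6a31, 46a96be, c2a61ce}.
In 9c047bf's history but not c2a61ce's: {082fdce, 2c93c3e, 62bd2f3, 9c047bf, e94bb98} — 5 commits.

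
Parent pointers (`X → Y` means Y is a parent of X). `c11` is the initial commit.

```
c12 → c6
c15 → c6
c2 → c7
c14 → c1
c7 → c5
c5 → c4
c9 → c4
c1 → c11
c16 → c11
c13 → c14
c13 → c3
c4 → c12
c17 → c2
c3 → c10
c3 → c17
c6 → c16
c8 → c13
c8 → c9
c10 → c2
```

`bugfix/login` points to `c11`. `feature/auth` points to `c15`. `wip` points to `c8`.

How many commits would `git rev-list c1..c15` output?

Reachable from c15: {c11, c15, c16, c6}.
Reachable from c1: {c1, c11}.
In c15's history but not c1's: {c15, c16, c6} — 3 commits.

3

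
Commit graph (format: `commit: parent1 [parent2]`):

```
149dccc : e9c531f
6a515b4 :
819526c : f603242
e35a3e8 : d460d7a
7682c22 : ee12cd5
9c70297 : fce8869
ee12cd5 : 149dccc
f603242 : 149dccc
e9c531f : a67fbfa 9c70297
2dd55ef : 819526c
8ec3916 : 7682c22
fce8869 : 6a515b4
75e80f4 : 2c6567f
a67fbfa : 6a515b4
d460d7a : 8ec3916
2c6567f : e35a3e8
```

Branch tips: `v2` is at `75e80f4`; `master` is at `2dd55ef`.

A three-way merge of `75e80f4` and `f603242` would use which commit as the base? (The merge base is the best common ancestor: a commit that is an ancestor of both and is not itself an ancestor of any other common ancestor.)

Ancestors of 75e80f4: {149dccc, 2c6567f, 6a515b4, 75e80f4, 7682c22, 8ec3916, 9c70297, a67fbfa, d460d7a, e35a3e8, e9c531f, ee12cd5, fce8869}.
Ancestors of f603242: {149dccc, 6a515b4, 9c70297, a67fbfa, e9c531f, f603242, fce8869}.
Common ancestors: {149dccc, 6a515b4, 9c70297, a67fbfa, e9c531f, fce8869}.
Among these, 149dccc is not an ancestor of any other common ancestor — it is the merge base.

149dccc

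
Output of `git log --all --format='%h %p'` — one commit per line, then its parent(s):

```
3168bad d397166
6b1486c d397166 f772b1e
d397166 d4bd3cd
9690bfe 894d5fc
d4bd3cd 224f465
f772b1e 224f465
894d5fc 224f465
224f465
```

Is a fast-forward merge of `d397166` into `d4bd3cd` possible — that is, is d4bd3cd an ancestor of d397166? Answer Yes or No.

Yes

A fast-forward from d4bd3cd to d397166 is possible iff d4bd3cd is an ancestor of d397166.
Ancestors of d397166: {224f465, d397166, d4bd3cd}.
d4bd3cd is among them, so fast-forward is possible.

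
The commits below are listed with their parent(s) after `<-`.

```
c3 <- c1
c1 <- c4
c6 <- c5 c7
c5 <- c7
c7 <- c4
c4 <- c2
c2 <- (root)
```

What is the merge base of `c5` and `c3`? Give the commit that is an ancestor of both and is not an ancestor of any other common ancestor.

Ancestors of c5: {c2, c4, c5, c7}.
Ancestors of c3: {c1, c2, c3, c4}.
Common ancestors: {c2, c4}.
Among these, c4 is not an ancestor of any other common ancestor — it is the merge base.

c4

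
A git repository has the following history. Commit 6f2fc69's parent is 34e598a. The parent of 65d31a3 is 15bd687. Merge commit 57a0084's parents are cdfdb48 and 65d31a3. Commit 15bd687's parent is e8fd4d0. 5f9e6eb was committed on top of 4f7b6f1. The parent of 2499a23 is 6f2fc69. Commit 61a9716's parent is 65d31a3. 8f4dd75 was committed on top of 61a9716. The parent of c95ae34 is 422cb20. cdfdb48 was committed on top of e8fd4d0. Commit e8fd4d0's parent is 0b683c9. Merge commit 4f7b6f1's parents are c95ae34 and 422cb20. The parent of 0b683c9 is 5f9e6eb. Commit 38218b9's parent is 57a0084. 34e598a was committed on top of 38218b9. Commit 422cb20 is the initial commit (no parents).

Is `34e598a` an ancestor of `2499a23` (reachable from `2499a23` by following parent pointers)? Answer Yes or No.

Yes

Ancestors of 2499a23 (commits reachable by following parents): {0b683c9, 15bd687, 2499a23, 34e598a, 38218b9, 422cb20, 4f7b6f1, 57a0084, 5f9e6eb, 65d31a3, 6f2fc69, c95ae34, cdfdb48, e8fd4d0}.
34e598a is in that set, so it is an ancestor of 2499a23.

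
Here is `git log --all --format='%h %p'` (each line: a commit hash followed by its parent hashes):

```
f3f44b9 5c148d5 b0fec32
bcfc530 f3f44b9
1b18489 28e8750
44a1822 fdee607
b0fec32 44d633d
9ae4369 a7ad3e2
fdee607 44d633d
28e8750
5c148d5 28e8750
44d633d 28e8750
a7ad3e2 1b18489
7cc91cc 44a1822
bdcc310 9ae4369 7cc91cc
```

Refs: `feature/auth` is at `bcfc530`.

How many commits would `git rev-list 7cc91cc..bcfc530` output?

Reachable from bcfc530: {28e8750, 44d633d, 5c148d5, b0fec32, bcfc530, f3f44b9}.
Reachable from 7cc91cc: {28e8750, 44a1822, 44d633d, 7cc91cc, fdee607}.
In bcfc530's history but not 7cc91cc's: {5c148d5, b0fec32, bcfc530, f3f44b9} — 4 commits.

4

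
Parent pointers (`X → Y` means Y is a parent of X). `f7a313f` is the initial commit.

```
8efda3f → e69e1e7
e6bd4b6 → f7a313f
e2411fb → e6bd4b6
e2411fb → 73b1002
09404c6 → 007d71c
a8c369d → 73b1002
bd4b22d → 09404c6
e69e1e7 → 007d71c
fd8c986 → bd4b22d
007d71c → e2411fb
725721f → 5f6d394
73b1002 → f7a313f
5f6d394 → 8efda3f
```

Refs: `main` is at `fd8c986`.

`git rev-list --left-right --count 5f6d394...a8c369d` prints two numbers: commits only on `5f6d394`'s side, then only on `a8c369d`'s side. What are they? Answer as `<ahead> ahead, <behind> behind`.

6 ahead, 1 behind

Reachable from 5f6d394: {007d71c, 5f6d394, 73b1002, 8efda3f, e2411fb, e69e1e7, e6bd4b6, f7a313f}.
Reachable from a8c369d: {73b1002, a8c369d, f7a313f}.
Only in 5f6d394's history (ahead): {007d71c, 5f6d394, 8efda3f, e2411fb, e69e1e7, e6bd4b6} — 6.
Only in a8c369d's history (behind): {a8c369d} — 1.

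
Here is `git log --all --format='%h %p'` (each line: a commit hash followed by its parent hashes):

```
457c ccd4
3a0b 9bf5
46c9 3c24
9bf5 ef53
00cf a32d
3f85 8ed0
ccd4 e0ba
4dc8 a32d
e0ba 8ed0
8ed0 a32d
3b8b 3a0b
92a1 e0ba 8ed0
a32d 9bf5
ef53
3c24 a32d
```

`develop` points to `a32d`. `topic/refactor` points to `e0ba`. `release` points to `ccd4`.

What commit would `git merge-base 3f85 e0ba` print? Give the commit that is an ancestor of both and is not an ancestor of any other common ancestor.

Ancestors of 3f85: {3f85, 8ed0, 9bf5, a32d, ef53}.
Ancestors of e0ba: {8ed0, 9bf5, a32d, e0ba, ef53}.
Common ancestors: {8ed0, 9bf5, a32d, ef53}.
Among these, 8ed0 is not an ancestor of any other common ancestor — it is the merge base.

8ed0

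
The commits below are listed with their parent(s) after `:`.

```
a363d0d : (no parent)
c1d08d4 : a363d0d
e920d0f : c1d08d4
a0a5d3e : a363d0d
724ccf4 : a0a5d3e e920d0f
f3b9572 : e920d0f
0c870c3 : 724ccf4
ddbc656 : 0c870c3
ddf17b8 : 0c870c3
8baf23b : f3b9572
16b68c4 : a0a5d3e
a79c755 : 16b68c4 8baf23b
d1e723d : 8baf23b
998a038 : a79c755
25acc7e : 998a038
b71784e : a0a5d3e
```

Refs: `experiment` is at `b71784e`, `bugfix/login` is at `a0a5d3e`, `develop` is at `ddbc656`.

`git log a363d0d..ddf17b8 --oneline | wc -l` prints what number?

Reachable from ddf17b8: {0c870c3, 724ccf4, a0a5d3e, a363d0d, c1d08d4, ddf17b8, e920d0f}.
Reachable from a363d0d: {a363d0d}.
In ddf17b8's history but not a363d0d's: {0c870c3, 724ccf4, a0a5d3e, c1d08d4, ddf17b8, e920d0f} — 6 commits.

6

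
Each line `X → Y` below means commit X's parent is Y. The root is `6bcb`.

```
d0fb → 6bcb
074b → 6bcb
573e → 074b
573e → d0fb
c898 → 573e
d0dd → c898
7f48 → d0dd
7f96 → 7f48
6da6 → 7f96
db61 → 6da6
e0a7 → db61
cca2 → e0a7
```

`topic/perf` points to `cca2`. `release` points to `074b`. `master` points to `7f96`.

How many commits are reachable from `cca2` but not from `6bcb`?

Reachable from cca2: {074b, 573e, 6bcb, 6da6, 7f48, 7f96, c898, cca2, d0dd, d0fb, db61, e0a7}.
Reachable from 6bcb: {6bcb}.
In cca2's history but not 6bcb's: {074b, 573e, 6da6, 7f48, 7f96, c898, cca2, d0dd, d0fb, db61, e0a7} — 11 commits.

11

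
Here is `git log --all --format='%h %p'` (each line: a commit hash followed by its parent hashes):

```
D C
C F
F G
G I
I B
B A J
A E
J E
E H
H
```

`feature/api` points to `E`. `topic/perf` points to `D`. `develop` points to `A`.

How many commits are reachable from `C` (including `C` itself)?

Walking parent pointers from C: reachable set = {A, B, C, E, F, G, H, I, J}.
That is 9 commits.

9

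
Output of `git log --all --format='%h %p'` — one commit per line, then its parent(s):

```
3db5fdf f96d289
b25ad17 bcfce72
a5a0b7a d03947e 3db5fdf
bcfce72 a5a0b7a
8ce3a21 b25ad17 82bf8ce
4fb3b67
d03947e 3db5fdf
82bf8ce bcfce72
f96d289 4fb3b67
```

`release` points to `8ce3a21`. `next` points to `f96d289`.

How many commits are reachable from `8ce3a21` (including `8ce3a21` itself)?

Walking parent pointers from 8ce3a21: reachable set = {3db5fdf, 4fb3b67, 82bf8ce, 8ce3a21, a5a0b7a, b25ad17, bcfce72, d03947e, f96d289}.
That is 9 commits.

9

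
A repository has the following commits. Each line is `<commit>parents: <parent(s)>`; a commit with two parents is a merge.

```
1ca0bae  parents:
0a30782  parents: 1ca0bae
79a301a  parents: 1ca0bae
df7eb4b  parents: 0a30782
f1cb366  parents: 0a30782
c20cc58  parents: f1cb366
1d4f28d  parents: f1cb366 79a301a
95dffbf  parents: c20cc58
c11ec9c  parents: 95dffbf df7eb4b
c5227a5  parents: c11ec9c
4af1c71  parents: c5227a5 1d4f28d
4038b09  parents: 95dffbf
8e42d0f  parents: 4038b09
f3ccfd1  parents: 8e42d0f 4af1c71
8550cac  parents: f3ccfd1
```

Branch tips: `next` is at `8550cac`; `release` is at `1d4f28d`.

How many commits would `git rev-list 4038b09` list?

Walking parent pointers from 4038b09: reachable set = {0a30782, 1ca0bae, 4038b09, 95dffbf, c20cc58, f1cb366}.
That is 6 commits.

6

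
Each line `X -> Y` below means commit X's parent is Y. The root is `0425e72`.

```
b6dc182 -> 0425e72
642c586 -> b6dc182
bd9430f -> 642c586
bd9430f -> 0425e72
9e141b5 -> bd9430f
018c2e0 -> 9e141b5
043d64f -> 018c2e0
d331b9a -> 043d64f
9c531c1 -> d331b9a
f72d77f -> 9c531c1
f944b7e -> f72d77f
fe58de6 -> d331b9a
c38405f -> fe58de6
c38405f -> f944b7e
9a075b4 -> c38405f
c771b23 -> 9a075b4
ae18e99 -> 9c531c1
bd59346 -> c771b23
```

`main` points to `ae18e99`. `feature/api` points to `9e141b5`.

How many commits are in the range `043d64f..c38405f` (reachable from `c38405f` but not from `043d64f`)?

Reachable from c38405f: {018c2e0, 0425e72, 043d64f, 642c586, 9c531c1, 9e141b5, b6dc182, bd9430f, c38405f, d331b9a, f72d77f, f944b7e, fe58de6}.
Reachable from 043d64f: {018c2e0, 0425e72, 043d64f, 642c586, 9e141b5, b6dc182, bd9430f}.
In c38405f's history but not 043d64f's: {9c531c1, c38405f, d331b9a, f72d77f, f944b7e, fe58de6} — 6 commits.

6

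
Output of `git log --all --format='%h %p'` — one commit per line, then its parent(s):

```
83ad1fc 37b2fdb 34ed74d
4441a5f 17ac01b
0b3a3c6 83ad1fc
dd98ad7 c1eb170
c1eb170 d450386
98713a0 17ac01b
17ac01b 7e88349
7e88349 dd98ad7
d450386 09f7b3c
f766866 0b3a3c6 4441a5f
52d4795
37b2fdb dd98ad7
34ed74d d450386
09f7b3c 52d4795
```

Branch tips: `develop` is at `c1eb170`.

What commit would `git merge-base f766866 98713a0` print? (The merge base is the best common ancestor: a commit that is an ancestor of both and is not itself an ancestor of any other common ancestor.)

Ancestors of f766866: {09f7b3c, 0b3a3c6, 17ac01b, 34ed74d, 37b2fdb, 4441a5f, 52d4795, 7e88349, 83ad1fc, c1eb170, d450386, dd98ad7, f766866}.
Ancestors of 98713a0: {09f7b3c, 17ac01b, 52d4795, 7e88349, 98713a0, c1eb170, d450386, dd98ad7}.
Common ancestors: {09f7b3c, 17ac01b, 52d4795, 7e88349, c1eb170, d450386, dd98ad7}.
Among these, 17ac01b is not an ancestor of any other common ancestor — it is the merge base.

17ac01b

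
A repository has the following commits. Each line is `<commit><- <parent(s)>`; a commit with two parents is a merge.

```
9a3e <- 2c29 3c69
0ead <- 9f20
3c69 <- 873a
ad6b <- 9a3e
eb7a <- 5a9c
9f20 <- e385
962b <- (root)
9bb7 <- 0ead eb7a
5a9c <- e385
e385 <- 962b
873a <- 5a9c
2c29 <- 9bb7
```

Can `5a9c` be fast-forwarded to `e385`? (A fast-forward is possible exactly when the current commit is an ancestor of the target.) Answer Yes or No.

A fast-forward from 5a9c to e385 is possible iff 5a9c is an ancestor of e385.
Ancestors of e385: {962b, e385}.
5a9c is not among them, so fast-forward is not possible.

No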